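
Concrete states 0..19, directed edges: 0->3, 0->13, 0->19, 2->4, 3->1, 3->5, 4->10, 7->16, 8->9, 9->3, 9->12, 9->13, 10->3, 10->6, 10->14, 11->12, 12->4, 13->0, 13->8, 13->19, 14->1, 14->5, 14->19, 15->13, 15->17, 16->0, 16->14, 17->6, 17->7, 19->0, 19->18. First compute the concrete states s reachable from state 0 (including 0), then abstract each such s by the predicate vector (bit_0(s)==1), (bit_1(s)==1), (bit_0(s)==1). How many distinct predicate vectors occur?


BFS from 0:
Concrete reachable: {0, 1, 3, 4, 5, 6, 8, 9, 10, 12, 13, 14, 18, 19}
Abstract via predicates (bit_0(s)==1), (bit_1(s)==1), (bit_0(s)==1):
  (0,0,0) <- {0, 4, 8, 12}
  (0,1,0) <- {6, 10, 14, 18}
  (1,0,1) <- {1, 5, 9, 13}
  (1,1,1) <- {3, 19}
Distinct abstract states = 4

4


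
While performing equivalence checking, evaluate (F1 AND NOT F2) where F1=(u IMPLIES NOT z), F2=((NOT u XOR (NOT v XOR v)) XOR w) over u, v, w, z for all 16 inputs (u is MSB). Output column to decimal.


F1 = (u IMPLIES NOT z)
F2 = ((NOT u XOR (NOT v XOR v)) XOR w)
Counterexample to F1=>F2 is where F1=1 and F2=0.
Evaluate each row (bits = u,v,w,z, MSB first):
  row 0 [0000]: F1=1 F2=0 -> F1&~F2 -> 1
  row 1 [0001]: F1=1 F2=0 -> F1&~F2 -> 1
  row 2 [0010]: F1=1 F2=1 -> F1&~F2 -> 0
  row 3 [0011]: F1=1 F2=1 -> F1&~F2 -> 0
  row 4 [0100]: F1=1 F2=0 -> F1&~F2 -> 1
  row 5 [0101]: F1=1 F2=0 -> F1&~F2 -> 1
  row 6 [0110]: F1=1 F2=1 -> F1&~F2 -> 0
  row 7 [0111]: F1=1 F2=1 -> F1&~F2 -> 0
  row 8 [1000]: F1=1 F2=1 -> F1&~F2 -> 0
  row 9 [1001]: F1=0 F2=1 -> F1&~F2 -> 0
  row 10 [1010]: F1=1 F2=0 -> F1&~F2 -> 1
  row 11 [1011]: F1=0 F2=0 -> F1&~F2 -> 0
  row 12 [1100]: F1=1 F2=1 -> F1&~F2 -> 0
  row 13 [1101]: F1=0 F2=1 -> F1&~F2 -> 0
  row 14 [1110]: F1=1 F2=0 -> F1&~F2 -> 1
  row 15 [1111]: F1=0 F2=0 -> F1&~F2 -> 0
Full result column, 4 rows per line (u,v fixed per line; w,z runs 00..11 left to right):
  rows 0-3 [u,v=00]: 1100  = hex C
  rows 4-7 [u,v=01]: 1100  = hex C
  rows 8-11 [u,v=10]: 0010  = hex 2
  rows 12-15 [u,v=11]: 0010  = hex 2
Counterexample vector (row 0 .. row 15) = 1100110000100010
Output column grouped in 4s = 1100 1100 0010 0010 = 0xCC22
Convert to decimal digit by digit (value = value*16 + digit):
  C -> 12
  12*16 + 12 (C) = 204
  204*16 + 2 = 3266
  3266*16 + 2 = 52258
Decimal = 52258

52258


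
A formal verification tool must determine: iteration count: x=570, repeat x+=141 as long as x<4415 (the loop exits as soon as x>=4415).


Step 1: x goes from 570 toward 4415 by 141; the body runs while x<4415, so iterations = ceil((bound-start)/step)
Step 2: Distance=3845
Step 3: ceil(3845/141)=28

28


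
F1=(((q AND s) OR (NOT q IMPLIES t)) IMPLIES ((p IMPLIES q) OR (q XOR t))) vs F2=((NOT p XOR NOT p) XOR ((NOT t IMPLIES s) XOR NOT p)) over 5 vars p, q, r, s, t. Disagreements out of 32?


F1 = (((q AND s) OR (NOT q IMPLIES t)) IMPLIES ((p IMPLIES q) OR (q XOR t)))
F2 = ((NOT p XOR NOT p) XOR ((NOT t IMPLIES s) XOR NOT p))
Evaluate both on each of 32 rows (bits = p,q,r,s,t):
  row 0 [00000]: F1=1 F2=1 -> 0
  row 1 [00001]: F1=1 F2=0 (differ) -> 1
  row 2 [00010]: F1=1 F2=0 (differ) -> 1
  row 3 [00011]: F1=1 F2=0 (differ) -> 1
  row 4 [00100]: F1=1 F2=1 -> 0
  row 5 [00101]: F1=1 F2=0 (differ) -> 1
  row 6 [00110]: F1=1 F2=0 (differ) -> 1
  row 7 [00111]: F1=1 F2=0 (differ) -> 1
  row 8 [01000]: F1=1 F2=1 -> 0
  row 9 [01001]: F1=1 F2=0 (differ) -> 1
  row 10 [01010]: F1=1 F2=0 (differ) -> 1
  row 11 [01011]: F1=1 F2=0 (differ) -> 1
  row 12 [01100]: F1=1 F2=1 -> 0
  row 13 [01101]: F1=1 F2=0 (differ) -> 1
  row 14 [01110]: F1=1 F2=0 (differ) -> 1
  row 15 [01111]: F1=1 F2=0 (differ) -> 1
  row 16 [10000]: F1=1 F2=0 (differ) -> 1
  row 17 [10001]: F1=1 F2=1 -> 0
  row 18 [10010]: F1=1 F2=1 -> 0
  row 19 [10011]: F1=1 F2=1 -> 0
  row 20 [10100]: F1=1 F2=0 (differ) -> 1
  row 21 [10101]: F1=1 F2=1 -> 0
  row 22 [10110]: F1=1 F2=1 -> 0
  row 23 [10111]: F1=1 F2=1 -> 0
  row 24 [11000]: F1=1 F2=0 (differ) -> 1
  row 25 [11001]: F1=1 F2=1 -> 0
  row 26 [11010]: F1=1 F2=1 -> 0
  row 27 [11011]: F1=1 F2=1 -> 0
  row 28 [11100]: F1=1 F2=0 (differ) -> 1
  row 29 [11101]: F1=1 F2=1 -> 0
  row 30 [11110]: F1=1 F2=1 -> 0
  row 31 [11111]: F1=1 F2=1 -> 0
Full result column, 8 rows per line (p,q fixed per line; r,s,t runs 000..111 left to right):
  rows 0-7 [p,q=00]: 01110111  (ones: 6)
  rows 8-15 [p,q=01]: 01110111  (ones: 6)
  rows 16-23 [p,q=10]: 10001000  (ones: 2)
  rows 24-31 [p,q=11]: 10001000  (ones: 2)
Disagreements = 6+6+2+2 = 16

16


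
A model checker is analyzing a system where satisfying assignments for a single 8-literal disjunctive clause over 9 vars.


Step 1: Total=2^9=512
Step 2: Unsat when all 8 false: 2^1=2
Step 3: Sat=512-2=510

510


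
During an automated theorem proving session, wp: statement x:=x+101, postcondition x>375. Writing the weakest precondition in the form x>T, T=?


Formula: wp(x:=E, P) = P[E/x] (substitute E for x in postcondition)
Step 1: Postcondition: x>375
Step 2: Substitute x+101 for x: x+101>375
Step 3: Solve for x: x > 375-101 = 274

274


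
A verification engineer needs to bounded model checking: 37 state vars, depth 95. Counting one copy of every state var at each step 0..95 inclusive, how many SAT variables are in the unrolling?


BMC unrolls to depth k, creating one copy of each state var for steps 0..k.
Step count = 95 + 1 = 96 (steps 0 through 95)
Vars per step = 37
Total = 37 * 96 = 3552

3552


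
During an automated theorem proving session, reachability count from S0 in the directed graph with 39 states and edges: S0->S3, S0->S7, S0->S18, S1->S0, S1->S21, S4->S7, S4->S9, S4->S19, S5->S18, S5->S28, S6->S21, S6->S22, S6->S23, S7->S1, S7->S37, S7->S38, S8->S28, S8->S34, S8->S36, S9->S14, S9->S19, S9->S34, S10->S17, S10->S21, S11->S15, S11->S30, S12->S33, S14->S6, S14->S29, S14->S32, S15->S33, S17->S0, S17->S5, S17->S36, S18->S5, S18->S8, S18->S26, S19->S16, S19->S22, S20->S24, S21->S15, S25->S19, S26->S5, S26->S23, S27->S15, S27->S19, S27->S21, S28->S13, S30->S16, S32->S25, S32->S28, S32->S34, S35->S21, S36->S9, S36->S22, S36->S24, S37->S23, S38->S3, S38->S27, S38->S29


BFS from S0:
  layer 0: {S0}
  layer 1: {S3, S7, S18}
  layer 2: {S1, S5, S8, S26, S37, S38}
  layer 3: {S21, S23, S27, S28, S29, S34, S36}
  layer 4: {S9, S13, S15, S19, S22, S24}
  layer 5: {S14, S16, S33}
  layer 6: {S6, S32}
  layer 7: {S25}
Reachable set: {S0, S1, S3, S5, S6, S7, S8, S9, S13, S14, S15, S16, S18, S19, S21, S22, S23, S24, S25, S26, S27, S28, S29, S32, S33, S34, S36, S37, S38}
Count = 29

29


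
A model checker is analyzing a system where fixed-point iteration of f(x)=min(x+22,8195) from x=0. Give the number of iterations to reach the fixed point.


Step 1: x=0, cap=8195, increment=22
Step 2: x grows by 22 each step until capped at 8195; fixed point is x=8195
Step 3: iterations = ceil(8195/22) = 373

373


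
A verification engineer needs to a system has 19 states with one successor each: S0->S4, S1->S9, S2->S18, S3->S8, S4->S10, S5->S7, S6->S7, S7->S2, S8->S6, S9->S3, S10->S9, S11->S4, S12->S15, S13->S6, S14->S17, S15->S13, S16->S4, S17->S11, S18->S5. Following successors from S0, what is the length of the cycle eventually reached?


Trace from S0 until a state repeats:
  S0 -> S4 -> S10 -> S9 -> S3 -> S8 -> S6 -> S7 -> S2 -> S18 -> S5 -> S7
S7 first seen at step 7, revisited at step 11.
Cycle length = 11 - 7 = 4

4


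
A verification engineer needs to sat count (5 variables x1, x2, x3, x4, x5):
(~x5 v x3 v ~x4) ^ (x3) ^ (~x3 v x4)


CNF with 3 clauses over 5 vars (32 assignments).
An assignment satisfies CNF iff every clause has >=1 true literal.
Check each row (bits = x1,x2,x3,x4,x5; clause T/F shown):
  row 0 [00000]: clauses=TFT -> 0
  row 1 [00001]: clauses=TFT -> 0
  row 2 [00010]: clauses=TFT -> 0
  row 3 [00011]: clauses=FFT -> 0
  row 4 [00100]: clauses=TTF -> 0
  row 5 [00101]: clauses=TTF -> 0
  row 6 [00110]: clauses=TTT -> 1
  row 7 [00111]: clauses=TTT -> 1
  row 8 [01000]: clauses=TFT -> 0
  row 9 [01001]: clauses=TFT -> 0
  row 10 [01010]: clauses=TFT -> 0
  row 11 [01011]: clauses=FFT -> 0
  row 12 [01100]: clauses=TTF -> 0
  row 13 [01101]: clauses=TTF -> 0
  row 14 [01110]: clauses=TTT -> 1
  row 15 [01111]: clauses=TTT -> 1
  row 16 [10000]: clauses=TFT -> 0
  row 17 [10001]: clauses=TFT -> 0
  row 18 [10010]: clauses=TFT -> 0
  row 19 [10011]: clauses=FFT -> 0
  row 20 [10100]: clauses=TTF -> 0
  row 21 [10101]: clauses=TTF -> 0
  row 22 [10110]: clauses=TTT -> 1
  row 23 [10111]: clauses=TTT -> 1
  row 24 [11000]: clauses=TFT -> 0
  row 25 [11001]: clauses=TFT -> 0
  row 26 [11010]: clauses=TFT -> 0
  row 27 [11011]: clauses=FFT -> 0
  row 28 [11100]: clauses=TTF -> 0
  row 29 [11101]: clauses=TTF -> 0
  row 30 [11110]: clauses=TTT -> 1
  row 31 [11111]: clauses=TTT -> 1
Full result column, 8 rows per line (x1,x2 fixed per line; x3,x4,x5 runs 000..111 left to right):
  rows 0-7 [x1,x2=00]: 00000011  (ones: 2)
  rows 8-15 [x1,x2=01]: 00000011  (ones: 2)
  rows 16-23 [x1,x2=10]: 00000011  (ones: 2)
  rows 24-31 [x1,x2=11]: 00000011  (ones: 2)
Satisfying assignments = 2+2+2+2 = 8

8


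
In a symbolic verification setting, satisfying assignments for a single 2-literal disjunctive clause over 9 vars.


Step 1: Total=2^9=512
Step 2: Unsat when all 2 false: 2^7=128
Step 3: Sat=512-128=384

384


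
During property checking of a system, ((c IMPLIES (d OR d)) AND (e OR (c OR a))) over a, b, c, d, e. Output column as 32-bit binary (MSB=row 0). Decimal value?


Formula: ((c IMPLIES (d OR d)) AND (e OR (c OR a))) over a, b, c, d, e (32 rows)
Evaluate each row (bits = a,b,c,d,e, MSB first):
  row 0 [00000]: ((0 IMPLIES (0 OR 0)) AND (0 OR (0 OR 0))) -> 0
  row 1 [00001]: ((0 IMPLIES (0 OR 0)) AND (1 OR (0 OR 0))) -> 1
  row 2 [00010]: ((0 IMPLIES (1 OR 1)) AND (0 OR (0 OR 0))) -> 0
  row 3 [00011]: ((0 IMPLIES (1 OR 1)) AND (1 OR (0 OR 0))) -> 1
  row 4 [00100]: ((1 IMPLIES (0 OR 0)) AND (0 OR (1 OR 0))) -> 0
  row 5 [00101]: ((1 IMPLIES (0 OR 0)) AND (1 OR (1 OR 0))) -> 0
  row 6 [00110]: ((1 IMPLIES (1 OR 1)) AND (0 OR (1 OR 0))) -> 1
  row 7 [00111]: ((1 IMPLIES (1 OR 1)) AND (1 OR (1 OR 0))) -> 1
  row 8 [01000]: ((0 IMPLIES (0 OR 0)) AND (0 OR (0 OR 0))) -> 0
  row 9 [01001]: ((0 IMPLIES (0 OR 0)) AND (1 OR (0 OR 0))) -> 1
  row 10 [01010]: ((0 IMPLIES (1 OR 1)) AND (0 OR (0 OR 0))) -> 0
  row 11 [01011]: ((0 IMPLIES (1 OR 1)) AND (1 OR (0 OR 0))) -> 1
  row 12 [01100]: ((1 IMPLIES (0 OR 0)) AND (0 OR (1 OR 0))) -> 0
  row 13 [01101]: ((1 IMPLIES (0 OR 0)) AND (1 OR (1 OR 0))) -> 0
  row 14 [01110]: ((1 IMPLIES (1 OR 1)) AND (0 OR (1 OR 0))) -> 1
  row 15 [01111]: ((1 IMPLIES (1 OR 1)) AND (1 OR (1 OR 0))) -> 1
  row 16 [10000]: ((0 IMPLIES (0 OR 0)) AND (0 OR (0 OR 1))) -> 1
  row 17 [10001]: ((0 IMPLIES (0 OR 0)) AND (1 OR (0 OR 1))) -> 1
  row 18 [10010]: ((0 IMPLIES (1 OR 1)) AND (0 OR (0 OR 1))) -> 1
  row 19 [10011]: ((0 IMPLIES (1 OR 1)) AND (1 OR (0 OR 1))) -> 1
  row 20 [10100]: ((1 IMPLIES (0 OR 0)) AND (0 OR (1 OR 1))) -> 0
  row 21 [10101]: ((1 IMPLIES (0 OR 0)) AND (1 OR (1 OR 1))) -> 0
  row 22 [10110]: ((1 IMPLIES (1 OR 1)) AND (0 OR (1 OR 1))) -> 1
  row 23 [10111]: ((1 IMPLIES (1 OR 1)) AND (1 OR (1 OR 1))) -> 1
  row 24 [11000]: ((0 IMPLIES (0 OR 0)) AND (0 OR (0 OR 1))) -> 1
  row 25 [11001]: ((0 IMPLIES (0 OR 0)) AND (1 OR (0 OR 1))) -> 1
  row 26 [11010]: ((0 IMPLIES (1 OR 1)) AND (0 OR (0 OR 1))) -> 1
  row 27 [11011]: ((0 IMPLIES (1 OR 1)) AND (1 OR (0 OR 1))) -> 1
  row 28 [11100]: ((1 IMPLIES (0 OR 0)) AND (0 OR (1 OR 1))) -> 0
  row 29 [11101]: ((1 IMPLIES (0 OR 0)) AND (1 OR (1 OR 1))) -> 0
  row 30 [11110]: ((1 IMPLIES (1 OR 1)) AND (0 OR (1 OR 1))) -> 1
  row 31 [11111]: ((1 IMPLIES (1 OR 1)) AND (1 OR (1 OR 1))) -> 1
Full result column, 4 rows per line (a,b,c fixed per line; d,e runs 00..11 left to right):
  rows 0-3 [a,b,c=000]: 0101  = hex 5
  rows 4-7 [a,b,c=001]: 0011  = hex 3
  rows 8-11 [a,b,c=010]: 0101  = hex 5
  rows 12-15 [a,b,c=011]: 0011  = hex 3
  rows 16-19 [a,b,c=100]: 1111  = hex F
  rows 20-23 [a,b,c=101]: 0011  = hex 3
  rows 24-27 [a,b,c=110]: 1111  = hex F
  rows 28-31 [a,b,c=111]: 0011  = hex 3
Output column (row 0 .. row 31) = 01010011010100111111001111110011
Output column grouped in 4s = 0101 0011 0101 0011 1111 0011 1111 0011 = 0x5353F3F3
Convert to decimal digit by digit (value = value*16 + digit):
  5 -> 5
  5*16 + 3 = 83
  83*16 + 5 = 1333
  1333*16 + 3 = 21331
  21331*16 + 15 (F) = 341311
  341311*16 + 3 = 5460979
  5460979*16 + 15 (F) = 87375679
  87375679*16 + 3 = 1398010867
Decimal = 1398010867

1398010867


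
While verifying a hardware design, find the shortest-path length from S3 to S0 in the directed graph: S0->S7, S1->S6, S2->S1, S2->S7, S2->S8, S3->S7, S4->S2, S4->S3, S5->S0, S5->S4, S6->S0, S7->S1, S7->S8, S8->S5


BFS layer-by-layer from S3:
  dist 0: {S3}
  dist 1: {S7}
  dist 2: {S1, S8}
  dist 3: {S5, S6}
  dist 4: {S0, S4}
  -> S0 reached at distance 4
Shortest path length = 4

4


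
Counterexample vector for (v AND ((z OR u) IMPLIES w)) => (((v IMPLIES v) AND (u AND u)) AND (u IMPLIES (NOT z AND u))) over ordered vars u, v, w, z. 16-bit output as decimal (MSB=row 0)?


F1 = (v AND ((z OR u) IMPLIES w))
F2 = (((v IMPLIES v) AND (u AND u)) AND (u IMPLIES (NOT z AND u)))
Counterexample to F1=>F2 is where F1=1 and F2=0.
Evaluate each row (bits = u,v,w,z, MSB first):
  row 0 [0000]: F1=0 F2=0 -> F1&~F2 -> 0
  row 1 [0001]: F1=0 F2=0 -> F1&~F2 -> 0
  row 2 [0010]: F1=0 F2=0 -> F1&~F2 -> 0
  row 3 [0011]: F1=0 F2=0 -> F1&~F2 -> 0
  row 4 [0100]: F1=1 F2=0 -> F1&~F2 -> 1
  row 5 [0101]: F1=0 F2=0 -> F1&~F2 -> 0
  row 6 [0110]: F1=1 F2=0 -> F1&~F2 -> 1
  row 7 [0111]: F1=1 F2=0 -> F1&~F2 -> 1
  row 8 [1000]: F1=0 F2=1 -> F1&~F2 -> 0
  row 9 [1001]: F1=0 F2=0 -> F1&~F2 -> 0
  row 10 [1010]: F1=0 F2=1 -> F1&~F2 -> 0
  row 11 [1011]: F1=0 F2=0 -> F1&~F2 -> 0
  row 12 [1100]: F1=0 F2=1 -> F1&~F2 -> 0
  row 13 [1101]: F1=0 F2=0 -> F1&~F2 -> 0
  row 14 [1110]: F1=1 F2=1 -> F1&~F2 -> 0
  row 15 [1111]: F1=1 F2=0 -> F1&~F2 -> 1
Full result column, 4 rows per line (u,v fixed per line; w,z runs 00..11 left to right):
  rows 0-3 [u,v=00]: 0000  = hex 0
  rows 4-7 [u,v=01]: 1011  = hex B
  rows 8-11 [u,v=10]: 0000  = hex 0
  rows 12-15 [u,v=11]: 0001  = hex 1
Counterexample vector (row 0 .. row 15) = 0000101100000001
Output column grouped in 4s = 0000 1011 0000 0001 = 0x0B01
Convert to decimal digit by digit (value = value*16 + digit):
  0 -> 0
  0*16 + 11 (B) = 11
  11*16 + 0 = 176
  176*16 + 1 = 2817
Decimal = 2817

2817


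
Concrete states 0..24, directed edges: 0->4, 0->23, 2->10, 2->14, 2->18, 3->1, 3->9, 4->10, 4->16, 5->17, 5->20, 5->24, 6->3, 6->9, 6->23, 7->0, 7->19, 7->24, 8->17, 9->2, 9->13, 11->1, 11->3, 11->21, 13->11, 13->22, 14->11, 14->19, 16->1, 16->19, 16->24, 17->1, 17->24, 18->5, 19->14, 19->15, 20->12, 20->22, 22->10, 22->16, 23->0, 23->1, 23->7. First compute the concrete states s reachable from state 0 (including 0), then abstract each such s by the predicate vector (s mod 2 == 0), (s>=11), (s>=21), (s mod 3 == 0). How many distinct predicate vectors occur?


BFS from 0:
Concrete reachable: {0, 1, 2, 3, 4, 5, 7, 9, 10, 11, 12, 13, 14, 15, 16, 17, 18, 19, 20, 21, 22, 23, 24}
Abstract via predicates (s mod 2 == 0), (s>=11), (s>=21), (s mod 3 == 0):
  (0,0,0,0) <- {1, 5, 7}
  (0,0,0,1) <- {3, 9}
  (0,1,0,0) <- {11, 13, 17, 19}
  (0,1,0,1) <- {15}
  (0,1,1,0) <- {23}
  (0,1,1,1) <- {21}
  (1,0,0,0) <- {2, 4, 10}
  (1,0,0,1) <- {0}
  (1,1,0,0) <- {14, 16, 20}
  (1,1,0,1) <- {12, 18}
  (1,1,1,0) <- {22}
  (1,1,1,1) <- {24}
Distinct abstract states = 12

12


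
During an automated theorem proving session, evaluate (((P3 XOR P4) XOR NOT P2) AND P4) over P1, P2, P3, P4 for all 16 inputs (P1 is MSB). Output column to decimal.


Formula: (((P3 XOR P4) XOR NOT P2) AND P4) over P1, P2, P3, P4 (16 rows)
Evaluate each row (bits = P1,P2,P3,P4, MSB first):
  row 0 [0000]: (((0 XOR 0) XOR NOT 0) AND 0) -> 0
  row 1 [0001]: (((0 XOR 1) XOR NOT 0) AND 1) -> 0
  row 2 [0010]: (((1 XOR 0) XOR NOT 0) AND 0) -> 0
  row 3 [0011]: (((1 XOR 1) XOR NOT 0) AND 1) -> 1
  row 4 [0100]: (((0 XOR 0) XOR NOT 1) AND 0) -> 0
  row 5 [0101]: (((0 XOR 1) XOR NOT 1) AND 1) -> 1
  row 6 [0110]: (((1 XOR 0) XOR NOT 1) AND 0) -> 0
  row 7 [0111]: (((1 XOR 1) XOR NOT 1) AND 1) -> 0
  row 8 [1000]: (((0 XOR 0) XOR NOT 0) AND 0) -> 0
  row 9 [1001]: (((0 XOR 1) XOR NOT 0) AND 1) -> 0
  row 10 [1010]: (((1 XOR 0) XOR NOT 0) AND 0) -> 0
  row 11 [1011]: (((1 XOR 1) XOR NOT 0) AND 1) -> 1
  row 12 [1100]: (((0 XOR 0) XOR NOT 1) AND 0) -> 0
  row 13 [1101]: (((0 XOR 1) XOR NOT 1) AND 1) -> 1
  row 14 [1110]: (((1 XOR 0) XOR NOT 1) AND 0) -> 0
  row 15 [1111]: (((1 XOR 1) XOR NOT 1) AND 1) -> 0
Full result column, 4 rows per line (P1,P2 fixed per line; P3,P4 runs 00..11 left to right):
  rows 0-3 [P1,P2=00]: 0001  = hex 1
  rows 4-7 [P1,P2=01]: 0100  = hex 4
  rows 8-11 [P1,P2=10]: 0001  = hex 1
  rows 12-15 [P1,P2=11]: 0100  = hex 4
Output column (row 0 .. row 15) = 0001010000010100
Output column grouped in 4s = 0001 0100 0001 0100 = 0x1414
Convert to decimal digit by digit (value = value*16 + digit):
  1 -> 1
  1*16 + 4 = 20
  20*16 + 1 = 321
  321*16 + 4 = 5140
Decimal = 5140

5140


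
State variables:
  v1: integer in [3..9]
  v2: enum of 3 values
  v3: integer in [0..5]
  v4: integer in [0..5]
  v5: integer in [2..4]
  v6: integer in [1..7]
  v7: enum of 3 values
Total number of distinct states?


State space = product of domain sizes of all variables.
Domain sizes:
  v1 (integer in [3..9]): 7
  v2 (enum of 3 values): 3
  v3 (integer in [0..5]): 6
  v4 (integer in [0..5]): 6
  v5 (integer in [2..4]): 3
  v6 (integer in [1..7]): 7
  v7 (enum of 3 values): 3
Product = 7 * 3 * 6 * 6 * 3 * 7 * 3 = 47628

47628


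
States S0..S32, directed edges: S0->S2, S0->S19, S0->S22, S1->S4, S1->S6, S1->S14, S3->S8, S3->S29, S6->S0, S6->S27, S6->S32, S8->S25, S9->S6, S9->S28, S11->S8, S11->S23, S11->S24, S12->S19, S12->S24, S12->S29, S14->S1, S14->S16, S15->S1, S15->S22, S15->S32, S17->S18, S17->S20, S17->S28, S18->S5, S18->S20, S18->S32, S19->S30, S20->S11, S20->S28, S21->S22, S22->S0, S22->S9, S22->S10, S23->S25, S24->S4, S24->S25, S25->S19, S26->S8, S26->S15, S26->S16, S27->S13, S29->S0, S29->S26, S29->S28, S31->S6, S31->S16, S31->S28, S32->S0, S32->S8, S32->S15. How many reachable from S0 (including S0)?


BFS from S0:
  layer 0: {S0}
  layer 1: {S2, S19, S22}
  layer 2: {S9, S10, S30}
  layer 3: {S6, S28}
  layer 4: {S27, S32}
  layer 5: {S8, S13, S15}
  layer 6: {S1, S25}
  layer 7: {S4, S14}
  layer 8: {S16}
Reachable set: {S0, S1, S2, S4, S6, S8, S9, S10, S13, S14, S15, S16, S19, S22, S25, S27, S28, S30, S32}
Count = 19

19


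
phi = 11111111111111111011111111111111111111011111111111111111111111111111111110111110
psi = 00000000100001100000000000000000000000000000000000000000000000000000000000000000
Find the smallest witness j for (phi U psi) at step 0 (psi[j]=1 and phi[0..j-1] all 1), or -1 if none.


(phi U psi) at 0: need smallest j with psi[j]=1 and phi[i]=1 for all i in [0,j).
Scan from step 0:
  step 0: phi=1, psi=0 -> continue
  step 1: phi=1, psi=0 -> continue
  step 2: phi=1, psi=0 -> continue
  step 3: phi=1, psi=0 -> continue
  step 8: psi=1 and phi held for [0,8) -> witness found
Witness step = 8

8


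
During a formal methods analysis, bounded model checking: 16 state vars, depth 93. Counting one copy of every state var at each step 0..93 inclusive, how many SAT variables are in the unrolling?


BMC unrolls to depth k, creating one copy of each state var for steps 0..k.
Step count = 93 + 1 = 94 (steps 0 through 93)
Vars per step = 16
Total = 16 * 94 = 1504

1504


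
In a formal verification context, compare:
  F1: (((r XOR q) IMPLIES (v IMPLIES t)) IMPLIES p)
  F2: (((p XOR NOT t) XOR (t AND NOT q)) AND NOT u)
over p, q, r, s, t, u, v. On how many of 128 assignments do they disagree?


F1 = (((r XOR q) IMPLIES (v IMPLIES t)) IMPLIES p)
F2 = (((p XOR NOT t) XOR (t AND NOT q)) AND NOT u)
Evaluate both on each of 128 rows (bits = p,q,r,s,t,u,v):
  row 0 [0000000]: F1=0 F2=1 (differ) -> 1
  row 1 [0000001]: F1=0 F2=1 (differ) -> 1
  row 2 [0000010]: F1=0 F2=0 -> 0
  row 3 [0000011]: F1=0 F2=0 -> 0
  row 4 [0000100]: F1=0 F2=1 (differ) -> 1
  (every remaining row is evaluated the same way; all 128 results are listed next)
Full result column, 8 rows per line (p,q,r,s fixed per line; t,u,v runs 000..111 left to right):
  rows 0-7 [p,q,r,s=0000]: 11001100  (ones: 4)
  rows 8-15 [p,q,r,s=0001]: 11001100  (ones: 4)
  rows 16-23 [p,q,r,s=0010]: 10011100  (ones: 4)
  rows 24-31 [p,q,r,s=0011]: 10011100  (ones: 4)
  rows 32-39 [p,q,r,s=0100]: 10010000  (ones: 2)
  rows 40-47 [p,q,r,s=0101]: 10010000  (ones: 2)
  rows 48-55 [p,q,r,s=0110]: 11000000  (ones: 2)
  rows 56-63 [p,q,r,s=0111]: 11000000  (ones: 2)
  rows 64-71 [p,q,r,s=1000]: 11111111  (ones: 8)
  rows 72-79 [p,q,r,s=1001]: 11111111  (ones: 8)
  rows 80-87 [p,q,r,s=1010]: 11111111  (ones: 8)
  rows 88-95 [p,q,r,s=1011]: 11111111  (ones: 8)
  rows 96-103 [p,q,r,s=1100]: 11110011  (ones: 6)
  rows 104-111 [p,q,r,s=1101]: 11110011  (ones: 6)
  rows 112-119 [p,q,r,s=1110]: 11110011  (ones: 6)
  rows 120-127 [p,q,r,s=1111]: 11110011  (ones: 6)
Disagreements = 4+4+4+4+2+2+2+2+8+8+8+8+6+6+6+6 = 80

80


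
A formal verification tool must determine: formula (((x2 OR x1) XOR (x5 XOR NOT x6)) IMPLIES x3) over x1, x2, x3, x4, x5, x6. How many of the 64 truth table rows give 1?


Formula: (((x2 OR x1) XOR (x5 XOR NOT x6)) IMPLIES x3) over 6 vars (64 rows)
Evaluate each row (x1, x2, x3, x4, x5, x6 as bits, MSB first):
  row 0 [000000]: (((0 OR 0) XOR (0 XOR NOT 0)) IMPLIES 0) -> 0
  row 1 [000001]: (((0 OR 0) XOR (0 XOR NOT 1)) IMPLIES 0) -> 1
  row 2 [000010]: (((0 OR 0) XOR (1 XOR NOT 0)) IMPLIES 0) -> 1
  row 3 [000011]: (((0 OR 0) XOR (1 XOR NOT 1)) IMPLIES 0) -> 0
  row 4 [000100]: (((0 OR 0) XOR (0 XOR NOT 0)) IMPLIES 0) -> 0
  (every remaining row is evaluated the same way; all 64 results are listed next)
Full result column, 8 rows per line (x1,x2,x3 fixed per line; x4,x5,x6 runs 000..111 left to right):
  rows 0-7 [x1,x2,x3=000]: 01100110  (ones: 4)
  rows 8-15 [x1,x2,x3=001]: 11111111  (ones: 8)
  rows 16-23 [x1,x2,x3=010]: 10011001  (ones: 4)
  rows 24-31 [x1,x2,x3=011]: 11111111  (ones: 8)
  rows 32-39 [x1,x2,x3=100]: 10011001  (ones: 4)
  rows 40-47 [x1,x2,x3=101]: 11111111  (ones: 8)
  rows 48-55 [x1,x2,x3=110]: 10011001  (ones: 4)
  rows 56-63 [x1,x2,x3=111]: 11111111  (ones: 8)
Count of 1-rows = 4+8+4+8+4+8+4+8 = 48

48


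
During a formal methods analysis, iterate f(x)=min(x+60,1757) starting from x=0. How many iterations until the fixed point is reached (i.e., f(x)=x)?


Step 1: x=0, cap=1757, increment=60
Step 2: x grows by 60 each step until capped at 1757; fixed point is x=1757
Step 3: iterations = ceil(1757/60) = 30

30


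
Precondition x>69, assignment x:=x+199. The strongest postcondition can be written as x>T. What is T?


Formula: sp(P, x:=E) = exists old_x. (x = E[old_x/x]) AND P[old_x/x] (old_x is the value of x before the assignment; eliminate old_x by solving x = E[old_x/x] for old_x)
Step 1: Precondition P: x>69, i.e. old_x > 69
Step 2: Assignment gives x = old_x + 199, so old_x = x - 199
Step 3: Substitute into P: x - 199 > 69
Step 4: Simplify: x > 69+199 = 268

268


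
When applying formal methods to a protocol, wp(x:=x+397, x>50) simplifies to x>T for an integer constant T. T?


Formula: wp(x:=E, P) = P[E/x] (substitute E for x in postcondition)
Step 1: Postcondition: x>50
Step 2: Substitute x+397 for x: x+397>50
Step 3: Solve for x: x > 50-397 = -347

-347


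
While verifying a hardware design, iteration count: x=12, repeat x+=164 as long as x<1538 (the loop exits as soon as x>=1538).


Step 1: x goes from 12 toward 1538 by 164; the body runs while x<1538, so iterations = ceil((bound-start)/step)
Step 2: Distance=1526
Step 3: ceil(1526/164)=10

10


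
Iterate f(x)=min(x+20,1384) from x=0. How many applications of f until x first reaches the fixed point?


Step 1: x=0, cap=1384, increment=20
Step 2: x grows by 20 each step until capped at 1384; fixed point is x=1384
Step 3: iterations = ceil(1384/20) = 70

70


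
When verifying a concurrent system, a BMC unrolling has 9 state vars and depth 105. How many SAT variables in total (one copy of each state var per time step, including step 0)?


BMC unrolls to depth k, creating one copy of each state var for steps 0..k.
Step count = 105 + 1 = 106 (steps 0 through 105)
Vars per step = 9
Total = 9 * 106 = 954

954


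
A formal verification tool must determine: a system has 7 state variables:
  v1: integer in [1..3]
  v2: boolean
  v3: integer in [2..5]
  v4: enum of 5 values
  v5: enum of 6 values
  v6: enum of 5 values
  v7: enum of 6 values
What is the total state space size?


State space = product of domain sizes of all variables.
Domain sizes:
  v1 (integer in [1..3]): 3
  v2 (boolean): 2
  v3 (integer in [2..5]): 4
  v4 (enum of 5 values): 5
  v5 (enum of 6 values): 6
  v6 (enum of 5 values): 5
  v7 (enum of 6 values): 6
Product = 3 * 2 * 4 * 5 * 6 * 5 * 6 = 21600

21600


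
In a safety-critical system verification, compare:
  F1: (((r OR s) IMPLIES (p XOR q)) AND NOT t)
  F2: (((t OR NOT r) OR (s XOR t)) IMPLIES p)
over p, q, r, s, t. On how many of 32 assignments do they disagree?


F1 = (((r OR s) IMPLIES (p XOR q)) AND NOT t)
F2 = (((t OR NOT r) OR (s XOR t)) IMPLIES p)
Evaluate both on each of 32 rows (bits = p,q,r,s,t):
  row 0 [00000]: F1=1 F2=0 (differ) -> 1
  row 1 [00001]: F1=0 F2=0 -> 0
  row 2 [00010]: F1=0 F2=0 -> 0
  row 3 [00011]: F1=0 F2=0 -> 0
  row 4 [00100]: F1=0 F2=1 (differ) -> 1
  row 5 [00101]: F1=0 F2=0 -> 0
  row 6 [00110]: F1=0 F2=0 -> 0
  row 7 [00111]: F1=0 F2=0 -> 0
  row 8 [01000]: F1=1 F2=0 (differ) -> 1
  row 9 [01001]: F1=0 F2=0 -> 0
  row 10 [01010]: F1=1 F2=0 (differ) -> 1
  row 11 [01011]: F1=0 F2=0 -> 0
  row 12 [01100]: F1=1 F2=1 -> 0
  row 13 [01101]: F1=0 F2=0 -> 0
  row 14 [01110]: F1=1 F2=0 (differ) -> 1
  row 15 [01111]: F1=0 F2=0 -> 0
  row 16 [10000]: F1=1 F2=1 -> 0
  row 17 [10001]: F1=0 F2=1 (differ) -> 1
  row 18 [10010]: F1=1 F2=1 -> 0
  row 19 [10011]: F1=0 F2=1 (differ) -> 1
  row 20 [10100]: F1=1 F2=1 -> 0
  row 21 [10101]: F1=0 F2=1 (differ) -> 1
  row 22 [10110]: F1=1 F2=1 -> 0
  row 23 [10111]: F1=0 F2=1 (differ) -> 1
  row 24 [11000]: F1=1 F2=1 -> 0
  row 25 [11001]: F1=0 F2=1 (differ) -> 1
  row 26 [11010]: F1=0 F2=1 (differ) -> 1
  row 27 [11011]: F1=0 F2=1 (differ) -> 1
  row 28 [11100]: F1=0 F2=1 (differ) -> 1
  row 29 [11101]: F1=0 F2=1 (differ) -> 1
  row 30 [11110]: F1=0 F2=1 (differ) -> 1
  row 31 [11111]: F1=0 F2=1 (differ) -> 1
Full result column, 8 rows per line (p,q fixed per line; r,s,t runs 000..111 left to right):
  rows 0-7 [p,q=00]: 10001000  (ones: 2)
  rows 8-15 [p,q=01]: 10100010  (ones: 3)
  rows 16-23 [p,q=10]: 01010101  (ones: 4)
  rows 24-31 [p,q=11]: 01111111  (ones: 7)
Disagreements = 2+3+4+7 = 16

16


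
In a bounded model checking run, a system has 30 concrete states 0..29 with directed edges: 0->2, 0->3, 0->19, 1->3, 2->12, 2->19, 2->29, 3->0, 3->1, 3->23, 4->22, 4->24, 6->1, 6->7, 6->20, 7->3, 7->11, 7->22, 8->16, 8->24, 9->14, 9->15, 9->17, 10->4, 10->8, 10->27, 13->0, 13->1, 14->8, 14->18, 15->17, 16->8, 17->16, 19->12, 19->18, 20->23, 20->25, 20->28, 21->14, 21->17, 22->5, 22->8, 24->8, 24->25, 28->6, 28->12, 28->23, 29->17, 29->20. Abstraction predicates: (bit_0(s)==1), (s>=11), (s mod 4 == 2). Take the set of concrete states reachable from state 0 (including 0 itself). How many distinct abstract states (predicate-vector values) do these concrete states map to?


BFS from 0:
Concrete reachable: {0, 1, 2, 3, 5, 6, 7, 8, 11, 12, 16, 17, 18, 19, 20, 22, 23, 24, 25, 28, 29}
Abstract via predicates (bit_0(s)==1), (s>=11), (s mod 4 == 2):
  (0,0,0) <- {0, 8}
  (0,0,1) <- {2, 6}
  (0,1,0) <- {12, 16, 20, 24, 28}
  (0,1,1) <- {18, 22}
  (1,0,0) <- {1, 3, 5, 7}
  (1,1,0) <- {11, 17, 19, 23, 25, 29}
Distinct abstract states = 6

6


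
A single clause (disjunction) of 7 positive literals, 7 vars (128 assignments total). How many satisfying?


Step 1: Total=2^7=128
Step 2: Unsat when all 7 false: 2^0=1
Step 3: Sat=128-1=127

127


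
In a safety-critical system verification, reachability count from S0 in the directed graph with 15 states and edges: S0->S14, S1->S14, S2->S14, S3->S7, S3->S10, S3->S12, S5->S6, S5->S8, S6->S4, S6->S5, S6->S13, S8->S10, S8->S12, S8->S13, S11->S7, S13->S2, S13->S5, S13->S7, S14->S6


BFS from S0:
  layer 0: {S0}
  layer 1: {S14}
  layer 2: {S6}
  layer 3: {S4, S5, S13}
  layer 4: {S2, S7, S8}
  layer 5: {S10, S12}
Reachable set: {S0, S2, S4, S5, S6, S7, S8, S10, S12, S13, S14}
Count = 11

11


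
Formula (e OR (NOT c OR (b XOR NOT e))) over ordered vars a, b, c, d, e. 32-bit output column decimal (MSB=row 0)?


Formula: (e OR (NOT c OR (b XOR NOT e))) over a, b, c, d, e (32 rows)
Evaluate each row (bits = a,b,c,d,e, MSB first):
  row 0 [00000]: (0 OR (NOT 0 OR (0 XOR NOT 0))) -> 1
  row 1 [00001]: (1 OR (NOT 0 OR (0 XOR NOT 1))) -> 1
  row 2 [00010]: (0 OR (NOT 0 OR (0 XOR NOT 0))) -> 1
  row 3 [00011]: (1 OR (NOT 0 OR (0 XOR NOT 1))) -> 1
  row 4 [00100]: (0 OR (NOT 1 OR (0 XOR NOT 0))) -> 1
  row 5 [00101]: (1 OR (NOT 1 OR (0 XOR NOT 1))) -> 1
  row 6 [00110]: (0 OR (NOT 1 OR (0 XOR NOT 0))) -> 1
  row 7 [00111]: (1 OR (NOT 1 OR (0 XOR NOT 1))) -> 1
  row 8 [01000]: (0 OR (NOT 0 OR (1 XOR NOT 0))) -> 1
  row 9 [01001]: (1 OR (NOT 0 OR (1 XOR NOT 1))) -> 1
  row 10 [01010]: (0 OR (NOT 0 OR (1 XOR NOT 0))) -> 1
  row 11 [01011]: (1 OR (NOT 0 OR (1 XOR NOT 1))) -> 1
  row 12 [01100]: (0 OR (NOT 1 OR (1 XOR NOT 0))) -> 0
  row 13 [01101]: (1 OR (NOT 1 OR (1 XOR NOT 1))) -> 1
  row 14 [01110]: (0 OR (NOT 1 OR (1 XOR NOT 0))) -> 0
  row 15 [01111]: (1 OR (NOT 1 OR (1 XOR NOT 1))) -> 1
  row 16 [10000]: (0 OR (NOT 0 OR (0 XOR NOT 0))) -> 1
  row 17 [10001]: (1 OR (NOT 0 OR (0 XOR NOT 1))) -> 1
  row 18 [10010]: (0 OR (NOT 0 OR (0 XOR NOT 0))) -> 1
  row 19 [10011]: (1 OR (NOT 0 OR (0 XOR NOT 1))) -> 1
  row 20 [10100]: (0 OR (NOT 1 OR (0 XOR NOT 0))) -> 1
  row 21 [10101]: (1 OR (NOT 1 OR (0 XOR NOT 1))) -> 1
  row 22 [10110]: (0 OR (NOT 1 OR (0 XOR NOT 0))) -> 1
  row 23 [10111]: (1 OR (NOT 1 OR (0 XOR NOT 1))) -> 1
  row 24 [11000]: (0 OR (NOT 0 OR (1 XOR NOT 0))) -> 1
  row 25 [11001]: (1 OR (NOT 0 OR (1 XOR NOT 1))) -> 1
  row 26 [11010]: (0 OR (NOT 0 OR (1 XOR NOT 0))) -> 1
  row 27 [11011]: (1 OR (NOT 0 OR (1 XOR NOT 1))) -> 1
  row 28 [11100]: (0 OR (NOT 1 OR (1 XOR NOT 0))) -> 0
  row 29 [11101]: (1 OR (NOT 1 OR (1 XOR NOT 1))) -> 1
  row 30 [11110]: (0 OR (NOT 1 OR (1 XOR NOT 0))) -> 0
  row 31 [11111]: (1 OR (NOT 1 OR (1 XOR NOT 1))) -> 1
Full result column, 4 rows per line (a,b,c fixed per line; d,e runs 00..11 left to right):
  rows 0-3 [a,b,c=000]: 1111  = hex F
  rows 4-7 [a,b,c=001]: 1111  = hex F
  rows 8-11 [a,b,c=010]: 1111  = hex F
  rows 12-15 [a,b,c=011]: 0101  = hex 5
  rows 16-19 [a,b,c=100]: 1111  = hex F
  rows 20-23 [a,b,c=101]: 1111  = hex F
  rows 24-27 [a,b,c=110]: 1111  = hex F
  rows 28-31 [a,b,c=111]: 0101  = hex 5
Output column (row 0 .. row 31) = 11111111111101011111111111110101
Output column grouped in 4s = 1111 1111 1111 0101 1111 1111 1111 0101 = 0xFFF5FFF5
Convert to decimal digit by digit (value = value*16 + digit):
  F -> 15
  15*16 + 15 (F) = 255
  255*16 + 15 (F) = 4095
  4095*16 + 5 = 65525
  65525*16 + 15 (F) = 1048415
  1048415*16 + 15 (F) = 16774655
  16774655*16 + 15 (F) = 268394495
  268394495*16 + 5 = 4294311925
Decimal = 4294311925

4294311925


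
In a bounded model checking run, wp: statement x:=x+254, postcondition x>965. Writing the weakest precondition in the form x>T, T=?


Formula: wp(x:=E, P) = P[E/x] (substitute E for x in postcondition)
Step 1: Postcondition: x>965
Step 2: Substitute x+254 for x: x+254>965
Step 3: Solve for x: x > 965-254 = 711

711


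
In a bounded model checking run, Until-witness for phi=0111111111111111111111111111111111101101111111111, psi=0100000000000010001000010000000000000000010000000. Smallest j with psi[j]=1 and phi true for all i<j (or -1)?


(phi U psi) at 0: need smallest j with psi[j]=1 and phi[i]=1 for all i in [0,j).
Scan from step 0:
  step 0: phi=0 -> phi-prefix broken from here
  step 1: psi=1 but phi already failed -> not a witness
  step 14: psi=1 but phi already failed -> not a witness
  step 18: psi=1 but phi already failed -> not a witness
  step 23: psi=1 but phi already failed -> not a witness
  step 41: psi=1 but phi already failed -> not a witness
  end of trace: no witness -> -1
Witness step = -1

-1


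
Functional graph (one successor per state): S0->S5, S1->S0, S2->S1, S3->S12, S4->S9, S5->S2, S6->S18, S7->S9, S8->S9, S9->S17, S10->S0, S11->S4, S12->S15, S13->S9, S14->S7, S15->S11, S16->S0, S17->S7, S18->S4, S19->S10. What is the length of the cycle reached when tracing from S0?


Trace from S0 until a state repeats:
  S0 -> S5 -> S2 -> S1 -> S0
S0 first seen at step 0, revisited at step 4.
Cycle length = 4 - 0 = 4

4


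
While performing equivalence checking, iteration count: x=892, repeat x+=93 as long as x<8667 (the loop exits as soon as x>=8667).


Step 1: x goes from 892 toward 8667 by 93; the body runs while x<8667, so iterations = ceil((bound-start)/step)
Step 2: Distance=7775
Step 3: ceil(7775/93)=84

84


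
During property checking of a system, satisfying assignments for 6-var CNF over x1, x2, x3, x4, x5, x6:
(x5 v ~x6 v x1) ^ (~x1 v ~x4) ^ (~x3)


CNF with 3 clauses over 6 vars (64 assignments).
An assignment satisfies CNF iff every clause has >=1 true literal.
Check each row (bits = x1,x2,x3,x4,x5,x6; clause T/F shown):
  row 0 [000000]: clauses=TTT -> 1
  row 1 [000001]: clauses=FTT -> 0
  row 2 [000010]: clauses=TTT -> 1
  row 3 [000011]: clauses=TTT -> 1
  row 4 [000100]: clauses=TTT -> 1
  (every remaining row is evaluated the same way; all 64 results are listed next)
Full result column, 8 rows per line (x1,x2,x3 fixed per line; x4,x5,x6 runs 000..111 left to right):
  rows 0-7 [x1,x2,x3=000]: 10111011  (ones: 6)
  rows 8-15 [x1,x2,x3=001]: 00000000  (ones: 0)
  rows 16-23 [x1,x2,x3=010]: 10111011  (ones: 6)
  rows 24-31 [x1,x2,x3=011]: 00000000  (ones: 0)
  rows 32-39 [x1,x2,x3=100]: 11110000  (ones: 4)
  rows 40-47 [x1,x2,x3=101]: 00000000  (ones: 0)
  rows 48-55 [x1,x2,x3=110]: 11110000  (ones: 4)
  rows 56-63 [x1,x2,x3=111]: 00000000  (ones: 0)
Satisfying assignments = 6+0+6+0+4+0+4+0 = 20

20


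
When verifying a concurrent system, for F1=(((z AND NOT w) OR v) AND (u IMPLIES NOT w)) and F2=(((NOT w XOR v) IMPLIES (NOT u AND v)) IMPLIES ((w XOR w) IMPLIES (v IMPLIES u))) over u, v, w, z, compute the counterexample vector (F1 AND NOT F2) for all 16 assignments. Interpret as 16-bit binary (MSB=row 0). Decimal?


F1 = (((z AND NOT w) OR v) AND (u IMPLIES NOT w))
F2 = (((NOT w XOR v) IMPLIES (NOT u AND v)) IMPLIES ((w XOR w) IMPLIES (v IMPLIES u)))
Counterexample to F1=>F2 is where F1=1 and F2=0.
Evaluate each row (bits = u,v,w,z, MSB first):
  row 0 [0000]: F1=0 F2=1 -> F1&~F2 -> 0
  row 1 [0001]: F1=1 F2=1 -> F1&~F2 -> 0
  row 2 [0010]: F1=0 F2=1 -> F1&~F2 -> 0
  row 3 [0011]: F1=0 F2=1 -> F1&~F2 -> 0
  row 4 [0100]: F1=1 F2=1 -> F1&~F2 -> 0
  row 5 [0101]: F1=1 F2=1 -> F1&~F2 -> 0
  row 6 [0110]: F1=1 F2=1 -> F1&~F2 -> 0
  row 7 [0111]: F1=1 F2=1 -> F1&~F2 -> 0
  row 8 [1000]: F1=0 F2=1 -> F1&~F2 -> 0
  row 9 [1001]: F1=1 F2=1 -> F1&~F2 -> 0
  row 10 [1010]: F1=0 F2=1 -> F1&~F2 -> 0
  row 11 [1011]: F1=0 F2=1 -> F1&~F2 -> 0
  row 12 [1100]: F1=1 F2=1 -> F1&~F2 -> 0
  row 13 [1101]: F1=1 F2=1 -> F1&~F2 -> 0
  row 14 [1110]: F1=0 F2=1 -> F1&~F2 -> 0
  row 15 [1111]: F1=0 F2=1 -> F1&~F2 -> 0
Full result column, 4 rows per line (u,v fixed per line; w,z runs 00..11 left to right):
  rows 0-3 [u,v=00]: 0000  = hex 0
  rows 4-7 [u,v=01]: 0000  = hex 0
  rows 8-11 [u,v=10]: 0000  = hex 0
  rows 12-15 [u,v=11]: 0000  = hex 0
Counterexample vector (row 0 .. row 15) = 0000000000000000
Output column grouped in 4s = 0000 0000 0000 0000 = 0x0000
Convert to decimal digit by digit (value = value*16 + digit):
  0 -> 0
  0*16 + 0 = 0
  0*16 + 0 = 0
  0*16 + 0 = 0
Decimal = 0

0


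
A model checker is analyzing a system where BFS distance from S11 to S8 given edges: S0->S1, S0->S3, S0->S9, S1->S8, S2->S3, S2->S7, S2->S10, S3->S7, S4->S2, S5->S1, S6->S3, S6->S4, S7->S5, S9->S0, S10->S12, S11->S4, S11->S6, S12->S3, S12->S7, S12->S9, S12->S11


BFS layer-by-layer from S11:
  dist 0: {S11}
  dist 1: {S4, S6}
  dist 2: {S2, S3}
  dist 3: {S7, S10}
  dist 4: {S5, S12}
  dist 5: {S1, S9}
  dist 6: {S0, S8}
  -> S8 reached at distance 6
Shortest path length = 6

6


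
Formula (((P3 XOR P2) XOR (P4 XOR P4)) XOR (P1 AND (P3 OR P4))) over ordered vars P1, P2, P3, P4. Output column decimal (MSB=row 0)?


Formula: (((P3 XOR P2) XOR (P4 XOR P4)) XOR (P1 AND (P3 OR P4))) over P1, P2, P3, P4 (16 rows)
Evaluate each row (bits = P1,P2,P3,P4, MSB first):
  row 0 [0000]: (((0 XOR 0) XOR (0 XOR 0)) XOR (0 AND (0 OR 0))) -> 0
  row 1 [0001]: (((0 XOR 0) XOR (1 XOR 1)) XOR (0 AND (0 OR 1))) -> 0
  row 2 [0010]: (((1 XOR 0) XOR (0 XOR 0)) XOR (0 AND (1 OR 0))) -> 1
  row 3 [0011]: (((1 XOR 0) XOR (1 XOR 1)) XOR (0 AND (1 OR 1))) -> 1
  row 4 [0100]: (((0 XOR 1) XOR (0 XOR 0)) XOR (0 AND (0 OR 0))) -> 1
  row 5 [0101]: (((0 XOR 1) XOR (1 XOR 1)) XOR (0 AND (0 OR 1))) -> 1
  row 6 [0110]: (((1 XOR 1) XOR (0 XOR 0)) XOR (0 AND (1 OR 0))) -> 0
  row 7 [0111]: (((1 XOR 1) XOR (1 XOR 1)) XOR (0 AND (1 OR 1))) -> 0
  row 8 [1000]: (((0 XOR 0) XOR (0 XOR 0)) XOR (1 AND (0 OR 0))) -> 0
  row 9 [1001]: (((0 XOR 0) XOR (1 XOR 1)) XOR (1 AND (0 OR 1))) -> 1
  row 10 [1010]: (((1 XOR 0) XOR (0 XOR 0)) XOR (1 AND (1 OR 0))) -> 0
  row 11 [1011]: (((1 XOR 0) XOR (1 XOR 1)) XOR (1 AND (1 OR 1))) -> 0
  row 12 [1100]: (((0 XOR 1) XOR (0 XOR 0)) XOR (1 AND (0 OR 0))) -> 1
  row 13 [1101]: (((0 XOR 1) XOR (1 XOR 1)) XOR (1 AND (0 OR 1))) -> 0
  row 14 [1110]: (((1 XOR 1) XOR (0 XOR 0)) XOR (1 AND (1 OR 0))) -> 1
  row 15 [1111]: (((1 XOR 1) XOR (1 XOR 1)) XOR (1 AND (1 OR 1))) -> 1
Full result column, 4 rows per line (P1,P2 fixed per line; P3,P4 runs 00..11 left to right):
  rows 0-3 [P1,P2=00]: 0011  = hex 3
  rows 4-7 [P1,P2=01]: 1100  = hex C
  rows 8-11 [P1,P2=10]: 0100  = hex 4
  rows 12-15 [P1,P2=11]: 1011  = hex B
Output column (row 0 .. row 15) = 0011110001001011
Output column grouped in 4s = 0011 1100 0100 1011 = 0x3C4B
Convert to decimal digit by digit (value = value*16 + digit):
  3 -> 3
  3*16 + 12 (C) = 60
  60*16 + 4 = 964
  964*16 + 11 (B) = 15435
Decimal = 15435

15435


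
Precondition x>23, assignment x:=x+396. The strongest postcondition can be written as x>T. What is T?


Formula: sp(P, x:=E) = exists old_x. (x = E[old_x/x]) AND P[old_x/x] (old_x is the value of x before the assignment; eliminate old_x by solving x = E[old_x/x] for old_x)
Step 1: Precondition P: x>23, i.e. old_x > 23
Step 2: Assignment gives x = old_x + 396, so old_x = x - 396
Step 3: Substitute into P: x - 396 > 23
Step 4: Simplify: x > 23+396 = 419

419


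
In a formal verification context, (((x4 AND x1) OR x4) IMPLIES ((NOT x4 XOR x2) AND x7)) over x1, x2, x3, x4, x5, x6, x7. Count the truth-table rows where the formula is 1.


Formula: (((x4 AND x1) OR x4) IMPLIES ((NOT x4 XOR x2) AND x7)) over 7 vars (128 rows)
Evaluate each row (x1, x2, x3, x4, x5, x6, x7 as bits, MSB first):
  row 0 [0000000]: (((0 AND 0) OR 0) IMPLIES ((NOT 0 XOR 0) AND 0)) -> 1
  row 1 [0000001]: (((0 AND 0) OR 0) IMPLIES ((NOT 0 XOR 0) AND 1)) -> 1
  row 2 [0000010]: (((0 AND 0) OR 0) IMPLIES ((NOT 0 XOR 0) AND 0)) -> 1
  row 3 [0000011]: (((0 AND 0) OR 0) IMPLIES ((NOT 0 XOR 0) AND 1)) -> 1
  row 4 [0000100]: (((0 AND 0) OR 0) IMPLIES ((NOT 0 XOR 0) AND 0)) -> 1
  (every remaining row is evaluated the same way; all 128 results are listed next)
Full result column, 8 rows per line (x1,x2,x3,x4 fixed per line; x5,x6,x7 runs 000..111 left to right):
  rows 0-7 [x1,x2,x3,x4=0000]: 11111111  (ones: 8)
  rows 8-15 [x1,x2,x3,x4=0001]: 00000000  (ones: 0)
  rows 16-23 [x1,x2,x3,x4=0010]: 11111111  (ones: 8)
  rows 24-31 [x1,x2,x3,x4=0011]: 00000000  (ones: 0)
  rows 32-39 [x1,x2,x3,x4=0100]: 11111111  (ones: 8)
  rows 40-47 [x1,x2,x3,x4=0101]: 01010101  (ones: 4)
  rows 48-55 [x1,x2,x3,x4=0110]: 11111111  (ones: 8)
  rows 56-63 [x1,x2,x3,x4=0111]: 01010101  (ones: 4)
  rows 64-71 [x1,x2,x3,x4=1000]: 11111111  (ones: 8)
  rows 72-79 [x1,x2,x3,x4=1001]: 00000000  (ones: 0)
  rows 80-87 [x1,x2,x3,x4=1010]: 11111111  (ones: 8)
  rows 88-95 [x1,x2,x3,x4=1011]: 00000000  (ones: 0)
  rows 96-103 [x1,x2,x3,x4=1100]: 11111111  (ones: 8)
  rows 104-111 [x1,x2,x3,x4=1101]: 01010101  (ones: 4)
  rows 112-119 [x1,x2,x3,x4=1110]: 11111111  (ones: 8)
  rows 120-127 [x1,x2,x3,x4=1111]: 01010101  (ones: 4)
Count of 1-rows = 8+0+8+0+8+4+8+4+8+0+8+0+8+4+8+4 = 80

80
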